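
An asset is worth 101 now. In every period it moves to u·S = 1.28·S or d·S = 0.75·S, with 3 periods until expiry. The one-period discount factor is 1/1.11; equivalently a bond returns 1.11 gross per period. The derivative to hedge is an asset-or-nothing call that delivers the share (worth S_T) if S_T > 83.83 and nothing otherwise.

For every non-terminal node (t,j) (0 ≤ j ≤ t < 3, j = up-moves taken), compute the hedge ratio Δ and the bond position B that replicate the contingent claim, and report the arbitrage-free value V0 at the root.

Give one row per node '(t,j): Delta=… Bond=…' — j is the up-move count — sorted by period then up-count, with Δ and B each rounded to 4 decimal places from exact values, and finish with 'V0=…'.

Under the risk-neutral measure, an up-move has probability p* = (R−d)/(u−d) = 0.6792 and values discount at R = 1.11.
Terminal values V(3,·): V(3,0)=0.0000, V(3,1)=0.0000, V(3,2)=124.1088, V(3,3)=211.8124
(2,0): S=56.8125. Δ = (V_up−V_dn)/(S_up−S_dn) = (0.0000−0.0000)/(72.7200−42.6094) = 0.0000. V = [p*·0.0000 + (1−p*)·0.0000]/1.11 = 0.0000. B = V − Δ·S = 0.0000.
(2,1): S=96.9600. Δ = (V_up−V_dn)/(S_up−S_dn) = (124.1088−0.0000)/(124.1088−72.7200) = 2.4151. V = [p*·124.1088 + (1−p*)·0.0000]/1.11 = 75.9462. B = V − Δ·S = -158.2213.
(2,2): S=165.4784. Δ = (V_up−V_dn)/(S_up−S_dn) = (211.8124−124.1088)/(211.8124−124.1088) = 1.0000. V = [p*·211.8124 + (1−p*)·124.1088]/1.11 = 165.4784. B = V − Δ·S = 0.0000.
(1,0): S=75.7500. Δ = (V_up−V_dn)/(S_up−S_dn) = (75.9462−0.0000)/(96.9600−56.8125) = 1.8917. V = [p*·75.9462 + (1−p*)·0.0000]/1.11 = 46.4740. B = V − Δ·S = -96.8208.
(1,1): S=129.2800. Δ = (V_up−V_dn)/(S_up−S_dn) = (165.4784−75.9462)/(165.4784−96.9600) = 1.3067. V = [p*·165.4784 + (1−p*)·75.9462]/1.11 = 123.2077. B = V − Δ·S = -45.7209.
(0,0): S=101.0000. Δ = (V_up−V_dn)/(S_up−S_dn) = (123.2077−46.4740)/(129.2800−75.7500) = 1.4335. V = [p*·123.2077 + (1−p*)·46.4740]/1.11 = 88.8243. B = V − Δ·S = -55.9563.
Check: Δ(0,0)·S0 + B(0,0) = 88.8243 = V0.

(0,0): Delta=1.4335 Bond=-55.9563
(1,0): Delta=1.8917 Bond=-96.8208
(1,1): Delta=1.3067 Bond=-45.7209
(2,0): Delta=0.0000 Bond=0.0000
(2,1): Delta=2.4151 Bond=-158.2213
(2,2): Delta=1.0000 Bond=0.0000
V0=88.8243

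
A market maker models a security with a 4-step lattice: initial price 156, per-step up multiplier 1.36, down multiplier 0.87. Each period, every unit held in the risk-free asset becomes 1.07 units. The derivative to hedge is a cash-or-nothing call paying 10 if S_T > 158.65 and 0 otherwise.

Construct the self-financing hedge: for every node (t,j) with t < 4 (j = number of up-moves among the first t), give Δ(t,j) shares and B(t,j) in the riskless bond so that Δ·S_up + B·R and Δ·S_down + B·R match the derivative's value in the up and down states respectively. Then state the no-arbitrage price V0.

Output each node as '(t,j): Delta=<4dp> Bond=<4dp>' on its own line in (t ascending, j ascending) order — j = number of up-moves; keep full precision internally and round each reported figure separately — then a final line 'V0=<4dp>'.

The replicating-portfolio and risk-neutral prices coincide; use p* = (1.07−0.87)/(1.36−0.87) = 0.4082 for the latter.
Payoff layer (t=4): V(4,0)=0.0000, V(4,1)=0.0000, V(4,2)=10.0000, V(4,3)=10.0000, V(4,4)=10.0000
Node (3,0) S=102.7265: V=(p*·0.0000+(1−p*)·0.0000)/1.07=0.0000; Δ=(0.0000−0.0000)/(139.7080−89.3720)=0.0000; B=V−Δ·S=0.0000
Node (3,1) S=160.5839: V=(p*·10.0000+(1−p*)·0.0000)/1.07=3.8146; Δ=(10.0000−0.0000)/(218.3941−139.7080)=0.1271; B=V−Δ·S=-16.5936
Node (3,2) S=251.0277: V=(p*·10.0000+(1−p*)·10.0000)/1.07=9.3458; Δ=(10.0000−10.0000)/(341.3977−218.3941)=0.0000; B=V−Δ·S=9.3458
Node (3,3) S=392.4111: V=(p*·10.0000+(1−p*)·10.0000)/1.07=9.3458; Δ=(10.0000−10.0000)/(533.6791−341.3977)=0.0000; B=V−Δ·S=9.3458
Node (2,0) S=118.0764: V=(p*·3.8146+(1−p*)·0.0000)/1.07=1.4551; Δ=(3.8146−0.0000)/(160.5839−102.7265)=0.0659; B=V−Δ·S=-6.3298
Node (2,1) S=184.5792: V=(p*·9.3458+(1−p*)·3.8146)/1.07=5.6750; Δ=(9.3458−3.8146)/(251.0277−160.5839)=0.0612; B=V−Δ·S=-5.6131
Node (2,2) S=288.5376: V=(p*·9.3458+(1−p*)·9.3458)/1.07=8.7344; Δ=(9.3458−9.3458)/(392.4111−251.0277)=0.0000; B=V−Δ·S=8.7344
Node (1,0) S=135.7200: V=(p*·5.6750+(1−p*)·1.4551)/1.07=2.9696; Δ=(5.6750−1.4551)/(184.5792−118.0764)=0.0635; B=V−Δ·S=-5.6423
Node (1,1) S=212.1600: V=(p*·8.7344+(1−p*)·5.6750)/1.07=6.4708; Δ=(8.7344−5.6750)/(288.5376−184.5792)=0.0294; B=V−Δ·S=0.2271
Node (0,0) S=156.0000: V=(p*·6.4708+(1−p*)·2.9696)/1.07=4.1109; Δ=(6.4708−2.9696)/(212.1600−135.7200)=0.0458; B=V−Δ·S=-3.0342
Root portfolio cost Δ·156+B reproduces V0=4.1109.

(0,0): Delta=0.0458 Bond=-3.0342
(1,0): Delta=0.0635 Bond=-5.6423
(1,1): Delta=0.0294 Bond=0.2271
(2,0): Delta=0.0659 Bond=-6.3298
(2,1): Delta=0.0612 Bond=-5.6131
(2,2): Delta=0.0000 Bond=8.7344
(3,0): Delta=0.0000 Bond=0.0000
(3,1): Delta=0.1271 Bond=-16.5936
(3,2): Delta=0.0000 Bond=9.3458
(3,3): Delta=0.0000 Bond=9.3458
V0=4.1109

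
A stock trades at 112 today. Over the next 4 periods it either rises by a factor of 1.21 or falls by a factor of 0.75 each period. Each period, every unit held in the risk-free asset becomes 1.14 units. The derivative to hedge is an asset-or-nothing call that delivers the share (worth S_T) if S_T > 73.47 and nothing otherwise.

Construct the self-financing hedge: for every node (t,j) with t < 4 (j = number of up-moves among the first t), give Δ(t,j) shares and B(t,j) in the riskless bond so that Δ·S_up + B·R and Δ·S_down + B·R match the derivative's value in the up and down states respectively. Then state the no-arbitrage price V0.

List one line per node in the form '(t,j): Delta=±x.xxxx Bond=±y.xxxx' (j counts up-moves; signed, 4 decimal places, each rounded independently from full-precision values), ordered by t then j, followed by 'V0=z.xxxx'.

No-arbitrage ⇒ martingale measure with p* = (R−d)/(u−d) = 0.8478.
Terminal values V(4,·): V(4,0)=0.0000, V(4,1)=0.0000, V(4,2)=92.2383, V(4,3)=148.8111, V(4,4)=240.0819
Node (3,0) S=47.2500: V=(p*·0.0000+(1−p*)·0.0000)/1.14=0.0000; Δ=(0.0000−0.0000)/(57.1725−35.4375)=0.0000; B=V−Δ·S=0.0000
Node (3,1) S=76.2300: V=(p*·92.2383+(1−p*)·0.0000)/1.14=68.5983; Δ=(92.2383−0.0000)/(92.2383−57.1725)=2.6304; B=V−Δ·S=-131.9198
Node (3,2) S=122.9844: V=(p*·148.8111+(1−p*)·92.2383)/1.14=122.9844; Δ=(148.8111−92.2383)/(148.8111−92.2383)=1.0000; B=V−Δ·S=0.0000
Node (3,3) S=198.4148: V=(p*·240.0819+(1−p*)·148.8111)/1.14=198.4148; Δ=(240.0819−148.8111)/(240.0819−148.8111)=1.0000; B=V−Δ·S=0.0000
Node (2,0) S=63.0000: V=(p*·68.5983+(1−p*)·0.0000)/1.14=51.0170; Δ=(68.5983−0.0000)/(76.2300−47.2500)=2.3671; B=V−Δ·S=-98.1097
Node (2,1) S=101.6400: V=(p*·122.9844+(1−p*)·68.5983)/1.14=100.6213; Δ=(122.9844−68.5983)/(122.9844−76.2300)=1.1632; B=V−Δ·S=-17.6094
Node (2,2) S=163.9792: V=(p*·198.4148+(1−p*)·122.9844)/1.14=163.9792; Δ=(198.4148−122.9844)/(198.4148−122.9844)=1.0000; B=V−Δ·S=0.0000
Node (1,0) S=84.0000: V=(p*·100.6213+(1−p*)·51.0170)/1.14=81.6428; Δ=(100.6213−51.0170)/(101.6400−63.0000)=1.2838; B=V−Δ·S=-26.1925
Node (1,1) S=135.5200: V=(p*·163.9792+(1−p*)·100.6213)/1.14=135.3840; Δ=(163.9792−100.6213)/(163.9792−101.6400)=1.0163; B=V−Δ·S=-2.3506
Node (0,0) S=112.0000: V=(p*·135.3840+(1−p*)·81.6428)/1.14=111.5842; Δ=(135.3840−81.6428)/(135.5200−84.0000)=1.0431; B=V−Δ·S=-5.2445
The time-0 hedge costs 111.5842, which is the no-arbitrage price.

(0,0): Delta=1.0431 Bond=-5.2445
(1,0): Delta=1.2838 Bond=-26.1925
(1,1): Delta=1.0163 Bond=-2.3506
(2,0): Delta=2.3671 Bond=-98.1097
(2,1): Delta=1.1632 Bond=-17.6094
(2,2): Delta=1.0000 Bond=0.0000
(3,0): Delta=0.0000 Bond=0.0000
(3,1): Delta=2.6304 Bond=-131.9198
(3,2): Delta=1.0000 Bond=0.0000
(3,3): Delta=1.0000 Bond=0.0000
V0=111.5842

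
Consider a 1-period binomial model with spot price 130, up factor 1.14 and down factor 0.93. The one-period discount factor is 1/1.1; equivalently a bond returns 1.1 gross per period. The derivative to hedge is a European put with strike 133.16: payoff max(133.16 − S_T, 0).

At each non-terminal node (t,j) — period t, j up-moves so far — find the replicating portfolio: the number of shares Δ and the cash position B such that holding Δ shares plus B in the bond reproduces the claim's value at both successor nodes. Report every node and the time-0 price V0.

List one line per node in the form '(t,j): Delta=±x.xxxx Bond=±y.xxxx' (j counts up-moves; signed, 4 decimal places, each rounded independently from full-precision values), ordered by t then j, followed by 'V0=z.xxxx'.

(0,0): Delta=-0.4491 Bond=60.5039
V0=2.1229

Under the risk-neutral measure, an up-move has probability p* = (R−d)/(u−d) = 0.8095 and values discount at R = 1.1.
At expiry t=1: V(1,0)=12.2600, V(1,1)=0.0000
Node (0,0) S=130.0000: V=(p*·0.0000+(1−p*)·12.2600)/1.1=2.1229; Δ=(0.0000−12.2600)/(148.2000−120.9000)=-0.4491; B=V−Δ·S=60.5039
Self-financing check: at every node Δ·S+B equals the discounted successor values.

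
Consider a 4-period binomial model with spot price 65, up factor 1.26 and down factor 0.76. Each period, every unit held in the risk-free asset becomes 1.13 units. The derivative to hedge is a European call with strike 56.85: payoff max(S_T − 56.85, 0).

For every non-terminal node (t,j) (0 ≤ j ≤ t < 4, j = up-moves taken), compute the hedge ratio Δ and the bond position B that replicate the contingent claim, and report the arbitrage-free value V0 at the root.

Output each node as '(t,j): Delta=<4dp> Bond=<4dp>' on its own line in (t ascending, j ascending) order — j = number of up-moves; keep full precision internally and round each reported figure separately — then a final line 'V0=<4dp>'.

The replicating-portfolio and risk-neutral prices coincide; use p* = (1.13−0.76)/(1.26−0.76) = 0.7400 for the latter.
Terminal payoffs: V(4,0)=0.0000, V(4,1)=0.0000, V(4,2)=2.7549, V(4,3)=41.9686, V(4,4)=106.9808
(3,0): S=28.5334. Δ = (V_up−V_dn)/(S_up−S_dn) = (0.0000−0.0000)/(35.9521−21.6854) = 0.0000. V = [p*·0.0000 + (1−p*)·0.0000]/1.13 = 0.0000. B = V − Δ·S = 0.0000.
(3,1): S=47.3054. Δ = (V_up−V_dn)/(S_up−S_dn) = (2.7549−0.0000)/(59.6049−35.9521) = 0.1165. V = [p*·2.7549 + (1−p*)·0.0000]/1.13 = 1.8041. B = V − Δ·S = -3.7056.
(3,2): S=78.4274. Δ = (V_up−V_dn)/(S_up−S_dn) = (41.9686−2.7549)/(98.8186−59.6049) = 1.0000. V = [p*·41.9686 + (1−p*)·2.7549]/1.13 = 28.1177. B = V − Δ·S = -50.3097.
(3,3): S=130.0244. Δ = (V_up−V_dn)/(S_up−S_dn) = (106.9808−41.9686)/(163.8308−98.8186) = 1.0000. V = [p*·106.9808 + (1−p*)·41.9686]/1.13 = 79.7147. B = V − Δ·S = -50.3097.
(2,0): S=37.5440. Δ = (V_up−V_dn)/(S_up−S_dn) = (1.8041−0.0000)/(47.3054−28.5334) = 0.0961. V = [p*·1.8041 + (1−p*)·0.0000]/1.13 = 1.1814. B = V − Δ·S = -2.4267.
(2,1): S=62.2440. Δ = (V_up−V_dn)/(S_up−S_dn) = (28.1177−1.8041)/(78.4274−47.3054) = 0.8455. V = [p*·28.1177 + (1−p*)·1.8041]/1.13 = 18.8285. B = V − Δ·S = -33.7988.
(2,2): S=103.1940. Δ = (V_up−V_dn)/(S_up−S_dn) = (79.7147−28.1177)/(130.0244−78.4274) = 1.0000. V = [p*·79.7147 + (1−p*)·28.1177]/1.13 = 58.6721. B = V − Δ·S = -44.5219.
(1,0): S=49.4000. Δ = (V_up−V_dn)/(S_up−S_dn) = (18.8285−1.1814)/(62.2440−37.5440) = 0.7145. V = [p*·18.8285 + (1−p*)·1.1814]/1.13 = 12.6020. B = V − Δ·S = -22.6921.
(1,1): S=81.9000. Δ = (V_up−V_dn)/(S_up−S_dn) = (58.6721−18.8285)/(103.1940−62.2440) = 0.9730. V = [p*·58.6721 + (1−p*)·18.8285]/1.13 = 42.7547. B = V − Δ·S = -36.9326.
(0,0): S=65.0000. Δ = (V_up−V_dn)/(S_up−S_dn) = (42.7547−12.6020)/(81.9000−49.4000) = 0.9278. V = [p*·42.7547 + (1−p*)·12.6020]/1.13 = 30.8982. B = V − Δ·S = -29.4072.
Each (Δ,B) replicates both successor values, so the strategy is self-financing and V0 is arbitrage-free.

(0,0): Delta=0.9278 Bond=-29.4072
(1,0): Delta=0.7145 Bond=-22.6921
(1,1): Delta=0.9730 Bond=-36.9326
(2,0): Delta=0.0961 Bond=-2.4267
(2,1): Delta=0.8455 Bond=-33.7988
(2,2): Delta=1.0000 Bond=-44.5219
(3,0): Delta=0.0000 Bond=0.0000
(3,1): Delta=0.1165 Bond=-3.7056
(3,2): Delta=1.0000 Bond=-50.3097
(3,3): Delta=1.0000 Bond=-50.3097
V0=30.8982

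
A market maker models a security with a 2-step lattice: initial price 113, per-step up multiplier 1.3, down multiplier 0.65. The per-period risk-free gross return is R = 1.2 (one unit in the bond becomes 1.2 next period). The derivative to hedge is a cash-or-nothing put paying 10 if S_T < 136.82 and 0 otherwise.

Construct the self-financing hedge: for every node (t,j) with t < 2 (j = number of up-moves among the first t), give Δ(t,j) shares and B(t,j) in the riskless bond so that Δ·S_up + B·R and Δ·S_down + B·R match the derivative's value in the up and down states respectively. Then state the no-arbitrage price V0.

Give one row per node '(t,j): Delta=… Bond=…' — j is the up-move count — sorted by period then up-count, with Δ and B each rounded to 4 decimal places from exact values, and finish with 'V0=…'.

No-arbitrage ⇒ martingale measure with p* = (R−d)/(u−d) = 0.8462.
Terminal values V(2,·): V(2,0)=10.0000, V(2,1)=10.0000, V(2,2)=0.0000
Node (1,0) S=73.4500: V=(p*·10.0000+(1−p*)·10.0000)/1.2=8.3333; Δ=(10.0000−10.0000)/(95.4850−47.7425)=0.0000; B=V−Δ·S=8.3333
Node (1,1) S=146.9000: V=(p*·0.0000+(1−p*)·10.0000)/1.2=1.2821; Δ=(0.0000−10.0000)/(190.9700−95.4850)=-0.1047; B=V−Δ·S=16.6667
Node (0,0) S=113.0000: V=(p*·1.2821+(1−p*)·8.3333)/1.2=1.9724; Δ=(1.2821−8.3333)/(146.9000−73.4500)=-0.0960; B=V−Δ·S=12.8205
Self-financing check: at every node Δ·S+B equals the discounted successor values.

(0,0): Delta=-0.0960 Bond=12.8205
(1,0): Delta=0.0000 Bond=8.3333
(1,1): Delta=-0.1047 Bond=16.6667
V0=1.9724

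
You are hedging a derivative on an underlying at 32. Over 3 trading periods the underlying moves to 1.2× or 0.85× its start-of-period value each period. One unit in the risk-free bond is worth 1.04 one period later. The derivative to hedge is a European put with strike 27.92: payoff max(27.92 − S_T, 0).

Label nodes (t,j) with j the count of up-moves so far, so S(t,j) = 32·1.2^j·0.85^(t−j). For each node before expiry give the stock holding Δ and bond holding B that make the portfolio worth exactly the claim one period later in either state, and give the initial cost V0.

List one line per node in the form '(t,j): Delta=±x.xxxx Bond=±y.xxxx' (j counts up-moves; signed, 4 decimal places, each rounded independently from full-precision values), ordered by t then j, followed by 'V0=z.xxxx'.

The replicating-portfolio and risk-neutral prices coincide; use p* = (1.04−0.85)/(1.2−0.85) = 0.5429 for the latter.
At expiry t=3: V(3,0)=8.2680, V(3,1)=0.1760, V(3,2)=0.0000, V(3,3)=0.0000
(2,0): S=23.1200. Δ = (V_up−V_dn)/(S_up−S_dn) = (0.1760−8.2680)/(27.7440−19.6520) = -1.0000. V = [p*·0.1760 + (1−p*)·8.2680]/1.04 = 3.7262. B = V − Δ·S = 26.8462.
(2,1): S=32.6400. Δ = (V_up−V_dn)/(S_up−S_dn) = (0.0000−0.1760)/(39.1680−27.7440) = -0.0154. V = [p*·0.0000 + (1−p*)·0.1760]/1.04 = 0.0774. B = V − Δ·S = 0.5802.
(2,2): S=46.0800. Δ = (V_up−V_dn)/(S_up−S_dn) = (0.0000−0.0000)/(55.2960−39.1680) = 0.0000. V = [p*·0.0000 + (1−p*)·0.0000]/1.04 = 0.0000. B = V − Δ·S = 0.0000.
(1,0): S=27.2000. Δ = (V_up−V_dn)/(S_up−S_dn) = (0.0774−3.7262)/(32.6400−23.1200) = -0.3833. V = [p*·0.0774 + (1−p*)·3.7262]/1.04 = 1.6783. B = V − Δ·S = 12.1034.
(1,1): S=38.4000. Δ = (V_up−V_dn)/(S_up−S_dn) = (0.0000−0.0774)/(46.0800−32.6400) = -0.0058. V = [p*·0.0000 + (1−p*)·0.0774]/1.04 = 0.0340. B = V − Δ·S = 0.2550.
(0,0): S=32.0000. Δ = (V_up−V_dn)/(S_up−S_dn) = (0.0340−1.6783)/(38.4000−27.2000) = -0.1468. V = [p*·0.0340 + (1−p*)·1.6783]/1.04 = 0.7554. B = V − Δ·S = 5.4533.
Self-financing check: at every node Δ·S+B equals the discounted successor values.

(0,0): Delta=-0.1468 Bond=5.4533
(1,0): Delta=-0.3833 Bond=12.1034
(1,1): Delta=-0.0058 Bond=0.2550
(2,0): Delta=-1.0000 Bond=26.8462
(2,1): Delta=-0.0154 Bond=0.5802
(2,2): Delta=0.0000 Bond=0.0000
V0=0.7554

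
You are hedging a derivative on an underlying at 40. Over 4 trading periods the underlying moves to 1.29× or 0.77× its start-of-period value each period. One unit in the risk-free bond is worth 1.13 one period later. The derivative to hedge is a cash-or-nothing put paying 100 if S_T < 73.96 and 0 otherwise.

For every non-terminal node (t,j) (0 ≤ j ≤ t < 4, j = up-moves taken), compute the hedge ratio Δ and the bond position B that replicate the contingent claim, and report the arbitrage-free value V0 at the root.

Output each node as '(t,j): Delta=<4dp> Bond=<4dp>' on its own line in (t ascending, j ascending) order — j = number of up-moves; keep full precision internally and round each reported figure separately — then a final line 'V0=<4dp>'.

No-arbitrage ⇒ martingale measure with p* = (R−d)/(u−d) = 0.6923.
Terminal payoffs: V(4,0)=100.0000, V(4,1)=100.0000, V(4,2)=100.0000, V(4,3)=100.0000, V(4,4)=0.0000
Node (3,0) S=18.2613: V=(p*·100.0000+(1−p*)·100.0000)/1.13=88.4956; Δ=(100.0000−100.0000)/(23.5571−14.0612)=0.0000; B=V−Δ·S=88.4956
Node (3,1) S=30.5936: V=(p*·100.0000+(1−p*)·100.0000)/1.13=88.4956; Δ=(100.0000−100.0000)/(39.4658−23.5571)=0.0000; B=V−Δ·S=88.4956
Node (3,2) S=51.2543: V=(p*·100.0000+(1−p*)·100.0000)/1.13=88.4956; Δ=(100.0000−100.0000)/(66.1180−39.4658)=0.0000; B=V−Δ·S=88.4956
Node (3,3) S=85.8676: V=(p*·0.0000+(1−p*)·100.0000)/1.13=27.2294; Δ=(0.0000−100.0000)/(110.7692−66.1180)=-2.2396; B=V−Δ·S=219.5371
Node (2,0) S=23.7160: V=(p*·88.4956+(1−p*)·88.4956)/1.13=78.3147; Δ=(88.4956−88.4956)/(30.5936−18.2613)=0.0000; B=V−Δ·S=78.3147
Node (2,1) S=39.7320: V=(p*·88.4956+(1−p*)·88.4956)/1.13=78.3147; Δ=(88.4956−88.4956)/(51.2543−30.5936)=0.0000; B=V−Δ·S=78.3147
Node (2,2) S=66.5640: V=(p*·27.2294+(1−p*)·88.4956)/1.13=40.7792; Δ=(27.2294−88.4956)/(85.8676−51.2543)=-1.7700; B=V−Δ·S=158.5988
Node (1,0) S=30.8000: V=(p*·78.3147+(1−p*)·78.3147)/1.13=69.3050; Δ=(78.3147−78.3147)/(39.7320−23.7160)=0.0000; B=V−Δ·S=69.3050
Node (1,1) S=51.6000: V=(p*·40.7792+(1−p*)·78.3147)/1.13=46.3085; Δ=(40.7792−78.3147)/(66.5640−39.7320)=-1.3989; B=V−Δ·S=118.4920
Node (0,0) S=40.0000: V=(p*·46.3085+(1−p*)·69.3050)/1.13=47.2428; Δ=(46.3085−69.3050)/(51.6000−30.8000)=-1.1056; B=V−Δ·S=91.4669
The time-0 hedge costs 47.2428, which is the no-arbitrage price.

(0,0): Delta=-1.1056 Bond=91.4669
(1,0): Delta=0.0000 Bond=69.3050
(1,1): Delta=-1.3989 Bond=118.4920
(2,0): Delta=0.0000 Bond=78.3147
(2,1): Delta=0.0000 Bond=78.3147
(2,2): Delta=-1.7700 Bond=158.5988
(3,0): Delta=0.0000 Bond=88.4956
(3,1): Delta=0.0000 Bond=88.4956
(3,2): Delta=0.0000 Bond=88.4956
(3,3): Delta=-2.2396 Bond=219.5371
V0=47.2428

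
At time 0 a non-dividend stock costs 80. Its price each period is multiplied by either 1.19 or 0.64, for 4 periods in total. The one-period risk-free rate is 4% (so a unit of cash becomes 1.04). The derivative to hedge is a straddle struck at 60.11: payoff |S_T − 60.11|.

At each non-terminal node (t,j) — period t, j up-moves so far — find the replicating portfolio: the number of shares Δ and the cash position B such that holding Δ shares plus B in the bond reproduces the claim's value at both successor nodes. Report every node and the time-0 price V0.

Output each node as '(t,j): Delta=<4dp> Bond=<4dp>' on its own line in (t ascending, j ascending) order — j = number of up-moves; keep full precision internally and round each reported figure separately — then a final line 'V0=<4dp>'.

The replicating-portfolio and risk-neutral prices coincide; use p* = (1.04−0.64)/(1.19−0.64) = 0.7273 for the latter.
Payoff layer (t=4): V(4,0)=46.6882, V(4,1)=35.1539, V(4,2)=13.7072, V(4,3)=26.1701, V(4,4)=100.3171
Node (3,0) S=20.9715: V=(p*·35.1539+(1−p*)·46.6882)/1.04=36.8266; Δ=(35.1539−46.6882)/(24.9561−13.4218)=-1.0000; B=V−Δ·S=57.7981
Node (3,1) S=38.9939: V=(p*·13.7072+(1−p*)·35.1539)/1.04=18.8042; Δ=(13.7072−35.1539)/(46.4028−24.9561)=-1.0000; B=V−Δ·S=57.7981
Node (3,2) S=72.5043: V=(p*·26.1701+(1−p*)·13.7072)/1.04=21.8954; Δ=(26.1701−13.7072)/(86.2801−46.4028)=0.3125; B=V−Δ·S=-0.7645
Node (3,3) S=134.8127: V=(p*·100.3171+(1−p*)·26.1701)/1.04=77.0146; Δ=(100.3171−26.1701)/(160.4271−86.2801)=1.0000; B=V−Δ·S=-57.7981
Node (2,0) S=32.7680: V=(p*·18.8042+(1−p*)·36.8266)/1.04=22.8071; Δ=(18.8042−36.8266)/(38.9939−20.9715)=-1.0000; B=V−Δ·S=55.5751
Node (2,1) S=60.9280: V=(p*·21.8954+(1−p*)·18.8042)/1.04=20.2426; Δ=(21.8954−18.8042)/(72.5043−38.9939)=0.0922; B=V−Δ·S=14.6222
Node (2,2) S=113.2880: V=(p*·77.0146+(1−p*)·21.8954)/1.04=59.5982; Δ=(77.0146−21.8954)/(134.8127−72.5043)=0.8846; B=V−Δ·S=-40.6187
Node (1,0) S=51.2000: V=(p*·20.2426+(1−p*)·22.8071)/1.04=20.1365; Δ=(20.2426−22.8071)/(60.9280−32.7680)=-0.0911; B=V−Δ·S=24.7992
Node (1,1) S=95.2000: V=(p*·59.5982+(1−p*)·20.2426)/1.04=46.9854; Δ=(59.5982−20.2426)/(113.2880−60.9280)=0.7516; B=V−Δ·S=-24.5702
Node (0,0) S=80.0000: V=(p*·46.9854+(1−p*)·20.1365)/1.04=38.1375; Δ=(46.9854−20.1365)/(95.2000−51.2000)=0.6102; B=V−Δ·S=-10.6787
Root portfolio cost Δ·80+B reproduces V0=38.1375.

(0,0): Delta=0.6102 Bond=-10.6787
(1,0): Delta=-0.0911 Bond=24.7992
(1,1): Delta=0.7516 Bond=-24.5702
(2,0): Delta=-1.0000 Bond=55.5751
(2,1): Delta=0.0922 Bond=14.6222
(2,2): Delta=0.8846 Bond=-40.6187
(3,0): Delta=-1.0000 Bond=57.7981
(3,1): Delta=-1.0000 Bond=57.7981
(3,2): Delta=0.3125 Bond=-0.7645
(3,3): Delta=1.0000 Bond=-57.7981
V0=38.1375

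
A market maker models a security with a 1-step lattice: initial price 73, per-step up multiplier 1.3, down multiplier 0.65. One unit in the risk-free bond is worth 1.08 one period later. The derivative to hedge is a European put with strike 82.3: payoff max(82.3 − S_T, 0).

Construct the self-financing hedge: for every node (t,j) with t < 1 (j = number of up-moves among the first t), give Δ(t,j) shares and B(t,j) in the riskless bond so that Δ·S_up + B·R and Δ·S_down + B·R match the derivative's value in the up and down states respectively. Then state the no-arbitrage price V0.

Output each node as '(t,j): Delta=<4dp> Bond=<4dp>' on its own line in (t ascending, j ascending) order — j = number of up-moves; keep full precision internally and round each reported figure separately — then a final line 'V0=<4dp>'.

Since d<R<u, set p* = (R−d)/(u−d) = 0.6615; price each node as the discounted p*-expectation of its children.
Terminal payoffs: V(1,0)=34.8500, V(1,1)=0.0000
(0,0): S=73.0000. Δ = (V_up−V_dn)/(S_up−S_dn) = (0.0000−34.8500)/(94.9000−47.4500) = -0.7345. V = [p*·0.0000 + (1−p*)·34.8500]/1.08 = 10.9217. B = V − Δ·S = 64.5370.
Root portfolio cost Δ·73+B reproduces V0=10.9217.

(0,0): Delta=-0.7345 Bond=64.5370
V0=10.9217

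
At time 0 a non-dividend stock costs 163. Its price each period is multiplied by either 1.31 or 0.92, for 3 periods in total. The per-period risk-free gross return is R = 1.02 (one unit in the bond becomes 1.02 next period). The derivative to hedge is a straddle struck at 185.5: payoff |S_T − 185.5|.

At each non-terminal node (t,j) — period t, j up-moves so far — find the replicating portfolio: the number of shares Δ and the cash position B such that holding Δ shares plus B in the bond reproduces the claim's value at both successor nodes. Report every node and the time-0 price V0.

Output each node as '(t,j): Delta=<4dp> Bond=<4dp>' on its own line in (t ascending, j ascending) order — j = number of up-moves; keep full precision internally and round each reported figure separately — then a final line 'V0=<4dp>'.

No-arbitrage ⇒ martingale measure with p* = (R−d)/(u−d) = 0.2564.
Terminal values V(3,·): V(3,0)=58.5739, V(3,1)=4.7682, V(3,2)=71.8464, V(3,3)=180.9388
Node (2,0) S=137.9632: V=(p*·4.7682+(1−p*)·58.5739)/1.02=43.8995; Δ=(4.7682−58.5739)/(180.7318−126.9261)=-1.0000; B=V−Δ·S=181.8627
Node (2,1) S=196.4476: V=(p*·71.8464+(1−p*)·4.7682)/1.02=21.5370; Δ=(71.8464−4.7682)/(257.3464−180.7318)=0.8755; B=V−Δ·S=-150.4583
Node (2,2) S=279.7243: V=(p*·180.9388+(1−p*)·71.8464)/1.02=97.8616; Δ=(180.9388−71.8464)/(366.4388−257.3464)=1.0000; B=V−Δ·S=-181.8627
Node (1,0) S=149.9600: V=(p*·21.5370+(1−p*)·43.8995)/1.02=37.4172; Δ=(21.5370−43.8995)/(196.4476−137.9632)=-0.3824; B=V−Δ·S=94.7571
Node (1,1) S=213.5300: V=(p*·97.8616+(1−p*)·21.5370)/1.02=40.3014; Δ=(97.8616−21.5370)/(279.7243−196.4476)=0.9165; B=V−Δ·S=-155.4026
Node (0,0) S=163.0000: V=(p*·40.3014+(1−p*)·37.4172)/1.02=37.4086; Δ=(40.3014−37.4172)/(213.5300−149.9600)=0.0454; B=V−Δ·S=30.0133
Root portfolio cost Δ·163+B reproduces V0=37.4086.

(0,0): Delta=0.0454 Bond=30.0133
(1,0): Delta=-0.3824 Bond=94.7571
(1,1): Delta=0.9165 Bond=-155.4026
(2,0): Delta=-1.0000 Bond=181.8627
(2,1): Delta=0.8755 Bond=-150.4583
(2,2): Delta=1.0000 Bond=-181.8627
V0=37.4086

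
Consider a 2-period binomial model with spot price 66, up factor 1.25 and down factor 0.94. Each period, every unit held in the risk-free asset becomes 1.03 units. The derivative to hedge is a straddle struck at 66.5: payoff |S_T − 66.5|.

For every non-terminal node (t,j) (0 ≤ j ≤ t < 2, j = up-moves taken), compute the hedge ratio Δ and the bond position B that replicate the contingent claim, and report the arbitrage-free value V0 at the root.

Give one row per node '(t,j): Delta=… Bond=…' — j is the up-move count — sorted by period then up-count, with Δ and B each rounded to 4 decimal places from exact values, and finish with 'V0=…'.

(0,0): Delta=0.4489 Bond=-18.5413
(1,0): Delta=0.1491 Bond=-0.4980
(1,1): Delta=1.0000 Bond=-64.5631
V0=11.0862

Since d<R<u, set p* = (R−d)/(u−d) = 0.2903; price each node as the discounted p*-expectation of its children.
At expiry t=2: V(2,0)=8.1824, V(2,1)=11.0500, V(2,2)=36.6250
  t=1,j=0: stock 62.0400 → up 77.5500 (V=11.0500), down 58.3176 (V=8.1824). Price 8.7524; hedge Δ=0.1491, bond B=-0.4980.
  t=1,j=1: stock 82.5000 → up 103.1250 (V=36.6250), down 77.5500 (V=11.0500). Price 17.9369; hedge Δ=1.0000, bond B=-64.5631.
  t=0,j=0: stock 66.0000 → up 82.5000 (V=17.9369), down 62.0400 (V=8.7524). Price 11.0862; hedge Δ=0.4489, bond B=-18.5413.
Each (Δ,B) replicates both successor values, so the strategy is self-financing and V0 is arbitrage-free.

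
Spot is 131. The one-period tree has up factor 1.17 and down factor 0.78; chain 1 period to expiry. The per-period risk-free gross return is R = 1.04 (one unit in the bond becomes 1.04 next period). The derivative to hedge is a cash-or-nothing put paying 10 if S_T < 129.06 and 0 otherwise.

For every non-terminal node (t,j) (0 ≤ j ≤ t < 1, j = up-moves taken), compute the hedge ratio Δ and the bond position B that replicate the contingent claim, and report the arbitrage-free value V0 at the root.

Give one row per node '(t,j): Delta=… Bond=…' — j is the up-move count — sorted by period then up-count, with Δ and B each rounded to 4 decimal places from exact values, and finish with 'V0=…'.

(0,0): Delta=-0.1957 Bond=28.8462
V0=3.2051

Since d<R<u, set p* = (R−d)/(u−d) = 0.6667; price each node as the discounted p*-expectation of its children.
Payoff layer (t=1): V(1,0)=10.0000, V(1,1)=0.0000
(0,0): S=131.0000. Δ = (V_up−V_dn)/(S_up−S_dn) = (0.0000−10.0000)/(153.2700−102.1800) = -0.1957. V = [p*·0.0000 + (1−p*)·10.0000]/1.04 = 3.2051. B = V − Δ·S = 28.8462.
Self-financing check: at every node Δ·S+B equals the discounted successor values.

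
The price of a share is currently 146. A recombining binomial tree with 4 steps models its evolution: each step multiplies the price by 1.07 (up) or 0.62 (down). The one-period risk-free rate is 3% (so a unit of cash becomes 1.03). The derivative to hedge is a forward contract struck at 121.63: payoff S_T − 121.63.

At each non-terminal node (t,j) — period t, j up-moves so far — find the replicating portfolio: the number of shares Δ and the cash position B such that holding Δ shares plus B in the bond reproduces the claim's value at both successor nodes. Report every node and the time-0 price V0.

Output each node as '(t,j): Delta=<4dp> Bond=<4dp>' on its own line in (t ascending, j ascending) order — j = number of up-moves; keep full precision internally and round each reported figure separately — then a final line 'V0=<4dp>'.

(0,0): Delta=1.0000 Bond=-108.0667
(1,0): Delta=1.0000 Bond=-111.3087
(1,1): Delta=1.0000 Bond=-111.3087
(2,0): Delta=1.0000 Bond=-114.6479
(2,1): Delta=1.0000 Bond=-114.6479
(2,2): Delta=1.0000 Bond=-114.6479
(3,0): Delta=1.0000 Bond=-118.0874
(3,1): Delta=1.0000 Bond=-118.0874
(3,2): Delta=1.0000 Bond=-118.0874
(3,3): Delta=1.0000 Bond=-118.0874
V0=37.9333

The replicating-portfolio and risk-neutral prices coincide; use p* = (1.03−0.62)/(1.07−0.62) = 0.9111 for the latter.
Terminal values V(4,·): V(4,0)=-100.0565, V(4,1)=-84.3984, V(4,2)=-57.3755, V(4,3)=-10.7391, V(4,4)=69.7462
(3,0): S=34.7959. Δ = (V_up−V_dn)/(S_up−S_dn) = (-84.3984−-100.0565)/(37.2316−21.5735) = 1.0000. V = [p*·-84.3984 + (1−p*)·-100.0565]/1.03 = -83.2915. B = V − Δ·S = -118.0874.
(3,1): S=60.0510. Δ = (V_up−V_dn)/(S_up−S_dn) = (-57.3755−-84.3984)/(64.2545−37.2316) = 1.0000. V = [p*·-57.3755 + (1−p*)·-84.3984]/1.03 = -58.0364. B = V − Δ·S = -118.0874.
(3,2): S=103.6363. Δ = (V_up−V_dn)/(S_up−S_dn) = (-10.7391−-57.3755)/(110.8909−64.2545) = 1.0000. V = [p*·-10.7391 + (1−p*)·-57.3755]/1.03 = -14.4510. B = V − Δ·S = -118.0874.
(3,3): S=178.8563. Δ = (V_up−V_dn)/(S_up−S_dn) = (69.7462−-10.7391)/(191.3762−110.8909) = 1.0000. V = [p*·69.7462 + (1−p*)·-10.7391]/1.03 = 60.7689. B = V − Δ·S = -118.0874.
(2,0): S=56.1224. Δ = (V_up−V_dn)/(S_up−S_dn) = (-58.0364−-83.2915)/(60.0510−34.7959) = 1.0000. V = [p*·-58.0364 + (1−p*)·-83.2915]/1.03 = -58.5255. B = V − Δ·S = -114.6479.
(2,1): S=96.8564. Δ = (V_up−V_dn)/(S_up−S_dn) = (-14.4510−-58.0364)/(103.6363−60.0510) = 1.0000. V = [p*·-14.4510 + (1−p*)·-58.0364]/1.03 = -17.7915. B = V − Δ·S = -114.6479.
(2,2): S=167.1554. Δ = (V_up−V_dn)/(S_up−S_dn) = (60.7689−-14.4510)/(178.8563−103.6363) = 1.0000. V = [p*·60.7689 + (1−p*)·-14.4510]/1.03 = 52.5075. B = V − Δ·S = -114.6479.
(1,0): S=90.5200. Δ = (V_up−V_dn)/(S_up−S_dn) = (-17.7915−-58.5255)/(96.8564−56.1224) = 1.0000. V = [p*·-17.7915 + (1−p*)·-58.5255]/1.03 = -20.7887. B = V − Δ·S = -111.3087.
(1,1): S=156.2200. Δ = (V_up−V_dn)/(S_up−S_dn) = (52.5075−-17.7915)/(167.1554−96.8564) = 1.0000. V = [p*·52.5075 + (1−p*)·-17.7915]/1.03 = 44.9113. B = V − Δ·S = -111.3087.
(0,0): S=146.0000. Δ = (V_up−V_dn)/(S_up−S_dn) = (44.9113−-20.7887)/(156.2200−90.5200) = 1.0000. V = [p*·44.9113 + (1−p*)·-20.7887]/1.03 = 37.9333. B = V − Δ·S = -108.0667.
The time-0 hedge costs 37.9333, which is the no-arbitrage price.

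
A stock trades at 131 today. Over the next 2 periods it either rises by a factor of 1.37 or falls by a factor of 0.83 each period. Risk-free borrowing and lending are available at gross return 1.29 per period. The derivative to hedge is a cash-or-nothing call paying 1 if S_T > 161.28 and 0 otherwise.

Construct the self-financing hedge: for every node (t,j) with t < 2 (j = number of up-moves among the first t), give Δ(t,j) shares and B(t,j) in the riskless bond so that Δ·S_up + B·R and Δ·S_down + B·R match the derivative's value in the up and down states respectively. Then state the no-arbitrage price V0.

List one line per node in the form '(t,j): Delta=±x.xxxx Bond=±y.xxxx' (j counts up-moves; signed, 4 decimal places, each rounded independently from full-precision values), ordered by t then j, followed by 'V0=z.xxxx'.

Since d<R<u, set p* = (R−d)/(u−d) = 0.8519; price each node as the discounted p*-expectation of its children.
Terminal payoffs: V(2,0)=0.0000, V(2,1)=0.0000, V(2,2)=1.0000
Node (1,0) S=108.7300: V=(p*·0.0000+(1−p*)·0.0000)/1.29=0.0000; Δ=(0.0000−0.0000)/(148.9601−90.2459)=0.0000; B=V−Δ·S=0.0000
Node (1,1) S=179.4700: V=(p*·1.0000+(1−p*)·0.0000)/1.29=0.6604; Δ=(1.0000−0.0000)/(245.8739−148.9601)=0.0103; B=V−Δ·S=-1.1915
Node (0,0) S=131.0000: V=(p*·0.6604+(1−p*)·0.0000)/1.29=0.4361; Δ=(0.6604−0.0000)/(179.4700−108.7300)=0.0093; B=V−Δ·S=-0.7868
Root portfolio cost Δ·131+B reproduces V0=0.4361.

(0,0): Delta=0.0093 Bond=-0.7868
(1,0): Delta=0.0000 Bond=0.0000
(1,1): Delta=0.0103 Bond=-1.1915
V0=0.4361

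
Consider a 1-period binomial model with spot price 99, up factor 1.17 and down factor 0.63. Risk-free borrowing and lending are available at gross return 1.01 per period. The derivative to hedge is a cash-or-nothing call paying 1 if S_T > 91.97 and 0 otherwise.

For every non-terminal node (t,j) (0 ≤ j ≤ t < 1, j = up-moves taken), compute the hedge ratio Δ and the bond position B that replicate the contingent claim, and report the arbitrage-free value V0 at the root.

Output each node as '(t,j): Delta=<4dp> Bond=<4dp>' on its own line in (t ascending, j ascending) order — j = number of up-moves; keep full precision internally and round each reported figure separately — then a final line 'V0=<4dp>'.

Risk-neutral probability p* = (R−d)/(u−d) = (1.01−0.63)/(1.17−0.63) = 0.7037.
Payoff layer (t=1): V(1,0)=0.0000, V(1,1)=1.0000
Node (0,0) S=99.0000: V=(p*·1.0000+(1−p*)·0.0000)/1.01=0.6967; Δ=(1.0000−0.0000)/(115.8300−62.3700)=0.0187; B=V−Δ·S=-1.1551
Each (Δ,B) replicates both successor values, so the strategy is self-financing and V0 is arbitrage-free.

(0,0): Delta=0.0187 Bond=-1.1551
V0=0.6967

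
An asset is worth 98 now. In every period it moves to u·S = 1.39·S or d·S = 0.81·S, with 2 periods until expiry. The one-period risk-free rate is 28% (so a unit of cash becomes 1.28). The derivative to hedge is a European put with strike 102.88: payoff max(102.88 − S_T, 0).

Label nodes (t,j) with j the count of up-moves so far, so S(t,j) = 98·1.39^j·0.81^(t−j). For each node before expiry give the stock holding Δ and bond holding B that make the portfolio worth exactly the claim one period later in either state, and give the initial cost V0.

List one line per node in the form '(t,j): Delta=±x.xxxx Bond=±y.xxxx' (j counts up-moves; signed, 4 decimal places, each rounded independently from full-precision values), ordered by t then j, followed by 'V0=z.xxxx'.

(0,0): Delta=-0.1006 Bond=10.7033
(1,0): Delta=-0.8380 Bond=72.2377
(1,1): Delta=0.0000 Bond=0.0000
V0=0.8470

Since d<R<u, set p* = (R−d)/(u−d) = 0.8103; price each node as the discounted p*-expectation of its children.
Payoff layer (t=2): V(2,0)=38.5822, V(2,1)=0.0000, V(2,2)=0.0000
Node (1,0) S=79.3800: V=(p*·0.0000+(1−p*)·38.5822)/1.28=5.7167; Δ=(0.0000−38.5822)/(110.3382−64.2978)=-0.8380; B=V−Δ·S=72.2377
Node (1,1) S=136.2200: V=(p*·0.0000+(1−p*)·0.0000)/1.28=0.0000; Δ=(0.0000−0.0000)/(189.3458−110.3382)=0.0000; B=V−Δ·S=0.0000
Node (0,0) S=98.0000: V=(p*·0.0000+(1−p*)·5.7167)/1.28=0.8470; Δ=(0.0000−5.7167)/(136.2200−79.3800)=-0.1006; B=V−Δ·S=10.7033
Each (Δ,B) replicates both successor values, so the strategy is self-financing and V0 is arbitrage-free.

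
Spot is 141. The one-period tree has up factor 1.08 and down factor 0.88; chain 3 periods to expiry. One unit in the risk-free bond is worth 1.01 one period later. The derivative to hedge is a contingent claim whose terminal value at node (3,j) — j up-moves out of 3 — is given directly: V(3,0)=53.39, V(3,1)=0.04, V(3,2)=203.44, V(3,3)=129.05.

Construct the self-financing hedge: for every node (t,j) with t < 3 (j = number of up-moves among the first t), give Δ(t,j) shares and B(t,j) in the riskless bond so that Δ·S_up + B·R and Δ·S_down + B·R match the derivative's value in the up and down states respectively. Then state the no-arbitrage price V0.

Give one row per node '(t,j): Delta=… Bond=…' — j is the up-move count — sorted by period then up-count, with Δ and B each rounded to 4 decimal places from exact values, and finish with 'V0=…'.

(0,0): Delta=1.8974 Bond=-143.3060
(1,0): Delta=4.5299 Bond=-471.3778
(1,1): Delta=0.7424 Bond=31.1434
(2,0): Delta=-2.4430 Bond=285.2772
(2,1): Delta=7.5892 Bond=-886.0594
(2,2): Delta=-2.2616 Bond=525.5010
V0=124.2259

Under the risk-neutral measure, an up-move has probability p* = (R−d)/(u−d) = 0.6500 and values discount at R = 1.01.
Payoff layer (t=3): V(3,0)=53.3900, V(3,1)=0.0400, V(3,2)=203.4400, V(3,3)=129.0500
  t=2,j=0: stock 109.1904 → up 117.9256 (V=0.0400), down 96.0876 (V=53.3900). Price 18.5272; hedge Δ=-2.4430, bond B=285.2772.
  t=2,j=1: stock 134.0064 → up 144.7269 (V=203.4400), down 117.9256 (V=0.0400). Price 130.9406; hedge Δ=7.5892, bond B=-886.0594.
  t=2,j=2: stock 164.4624 → up 177.6194 (V=129.0500), down 144.7269 (V=203.4400). Price 153.5510; hedge Δ=-2.2616, bond B=525.5010.
  t=1,j=0: stock 124.0800 → up 134.0064 (V=130.9406), down 109.1904 (V=18.5272). Price 90.6890; hedge Δ=4.5299, bond B=-471.3778.
  t=1,j=1: stock 152.2800 → up 164.4624 (V=153.5510), down 134.0064 (V=130.9406). Price 144.1954; hedge Δ=0.7424, bond B=31.1434.
  t=0,j=0: stock 141.0000 → up 152.2800 (V=144.1954), down 124.0800 (V=90.6890). Price 124.2259; hedge Δ=1.8974, bond B=-143.3060.
Self-financing check: at every node Δ·S+B equals the discounted successor values.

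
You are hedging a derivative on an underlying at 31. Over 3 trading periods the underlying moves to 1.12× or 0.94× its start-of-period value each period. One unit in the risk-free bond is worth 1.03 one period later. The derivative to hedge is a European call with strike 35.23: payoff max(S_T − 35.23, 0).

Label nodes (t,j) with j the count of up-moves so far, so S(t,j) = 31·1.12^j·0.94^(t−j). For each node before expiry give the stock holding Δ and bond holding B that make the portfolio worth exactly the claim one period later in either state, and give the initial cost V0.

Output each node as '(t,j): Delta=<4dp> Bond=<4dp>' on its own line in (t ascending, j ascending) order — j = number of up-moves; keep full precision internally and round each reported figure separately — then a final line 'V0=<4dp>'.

Under the risk-neutral measure, an up-move has probability p* = (R−d)/(u−d) = 0.5000 and values discount at R = 1.03.
At expiry t=3: V(3,0)=0.0000, V(3,1)=0.0000, V(3,2)=1.3232, V(3,3)=8.3228
  t=2,j=0: stock 27.3916 → up 30.6786 (V=0.0000), down 25.7481 (V=0.0000). Price 0.0000; hedge Δ=0.0000, bond B=0.0000.
  t=2,j=1: stock 32.6368 → up 36.5532 (V=1.3232), down 30.6786 (V=0.0000). Price 0.6423; hedge Δ=0.2252, bond B=-6.7089.
  t=2,j=2: stock 38.8864 → up 43.5528 (V=8.3228), down 36.5532 (V=1.3232). Price 4.6825; hedge Δ=1.0000, bond B=-34.2039.
  t=1,j=0: stock 29.1400 → up 32.6368 (V=0.6423), down 27.3916 (V=0.0000). Price 0.3118; hedge Δ=0.1225, bond B=-3.2567.
  t=1,j=1: stock 34.7200 → up 38.8864 (V=4.6825), down 32.6368 (V=0.6423). Price 2.5849; hedge Δ=0.6465, bond B=-19.8606.
  t=0,j=0: stock 31.0000 → up 34.7200 (V=2.5849), down 29.1400 (V=0.3118). Price 1.4062; hedge Δ=0.4074, bond B=-11.2220.
Check: Δ(0,0)·S0 + B(0,0) = 1.4062 = V0.

(0,0): Delta=0.4074 Bond=-11.2220
(1,0): Delta=0.1225 Bond=-3.2567
(1,1): Delta=0.6465 Bond=-19.8606
(2,0): Delta=0.0000 Bond=0.0000
(2,1): Delta=0.2252 Bond=-6.7089
(2,2): Delta=1.0000 Bond=-34.2039
V0=1.4062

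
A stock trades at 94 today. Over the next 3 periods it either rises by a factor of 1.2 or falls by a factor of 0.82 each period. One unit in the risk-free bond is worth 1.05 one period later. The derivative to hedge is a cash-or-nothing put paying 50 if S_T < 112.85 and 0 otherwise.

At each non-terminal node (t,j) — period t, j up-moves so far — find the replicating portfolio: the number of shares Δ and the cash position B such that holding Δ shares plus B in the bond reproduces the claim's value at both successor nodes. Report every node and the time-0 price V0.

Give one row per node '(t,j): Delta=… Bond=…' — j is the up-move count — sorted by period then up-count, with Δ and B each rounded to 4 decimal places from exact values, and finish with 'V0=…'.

The replicating-portfolio and risk-neutral prices coincide; use p* = (1.05−0.82)/(1.2−0.82) = 0.6053 for the latter.
Terminal payoffs: V(3,0)=50.0000, V(3,1)=50.0000, V(3,2)=50.0000, V(3,3)=0.0000
(2,0): S=63.2056. Δ = (V_up−V_dn)/(S_up−S_dn) = (50.0000−50.0000)/(75.8467−51.8286) = 0.0000. V = [p*·50.0000 + (1−p*)·50.0000]/1.05 = 47.6190. B = V − Δ·S = 47.6190.
(2,1): S=92.4960. Δ = (V_up−V_dn)/(S_up−S_dn) = (50.0000−50.0000)/(110.9952−75.8467) = 0.0000. V = [p*·50.0000 + (1−p*)·50.0000]/1.05 = 47.6190. B = V − Δ·S = 47.6190.
(2,2): S=135.3600. Δ = (V_up−V_dn)/(S_up−S_dn) = (0.0000−50.0000)/(162.4320−110.9952) = -0.9721. V = [p*·0.0000 + (1−p*)·50.0000]/1.05 = 18.7970. B = V − Δ·S = 150.3759.
(1,0): S=77.0800. Δ = (V_up−V_dn)/(S_up−S_dn) = (47.6190−47.6190)/(92.4960−63.2056) = 0.0000. V = [p*·47.6190 + (1−p*)·47.6190]/1.05 = 45.3515. B = V − Δ·S = 45.3515.
(1,1): S=112.8000. Δ = (V_up−V_dn)/(S_up−S_dn) = (18.7970−47.6190)/(135.3600−92.4960) = -0.6724. V = [p*·18.7970 + (1−p*)·47.6190]/1.05 = 28.7373. B = V − Δ·S = 104.5848.
(0,0): S=94.0000. Δ = (V_up−V_dn)/(S_up−S_dn) = (28.7373−45.3515)/(112.8000−77.0800) = -0.4651. V = [p*·28.7373 + (1−p*)·45.3515]/1.05 = 33.6148. B = V − Δ·S = 77.3364.
Self-financing check: at every node Δ·S+B equals the discounted successor values.

(0,0): Delta=-0.4651 Bond=77.3364
(1,0): Delta=0.0000 Bond=45.3515
(1,1): Delta=-0.6724 Bond=104.5848
(2,0): Delta=0.0000 Bond=47.6190
(2,1): Delta=0.0000 Bond=47.6190
(2,2): Delta=-0.9721 Bond=150.3759
V0=33.6148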